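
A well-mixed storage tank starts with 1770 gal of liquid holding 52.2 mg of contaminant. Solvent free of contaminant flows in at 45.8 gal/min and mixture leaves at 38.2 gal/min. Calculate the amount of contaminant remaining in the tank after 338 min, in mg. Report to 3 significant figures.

0.576 mg

Let m(t) be the amount of contaminant. Volume: V(t) = V₀ + (Q_in − Q_out) t = 1770 + 7.6000 t; V(338) = 4338.8 gal.
Species balance (pure solvent in): dm/dt = −Q_out · m/V(t).
Separate: dm/m = −Q_out dt/V(t) ⇒ ln(m/m₀) = −(Q_out/(Q_in−Q_out)) ln(V/V₀).
m = m₀ (V₀/V)^(Q_out/(Q_in−Q_out)) = 52.2 × (1770/4338.8)^(5.0263) = 0.57603 mg.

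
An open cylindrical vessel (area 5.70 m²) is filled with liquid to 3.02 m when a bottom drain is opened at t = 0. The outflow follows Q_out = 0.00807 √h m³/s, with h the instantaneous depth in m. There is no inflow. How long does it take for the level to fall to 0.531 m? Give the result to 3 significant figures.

A dh/dt = −Q_out = −0.00807 √h.
∫ h^(−1/2) dh = −(0.00807/A) ∫ dt, giving 2√h = 2√h₀ − (0.00807/A) t.
t = 2A(√h₀ − √h)/0.00807 = 2·5.70·(√3.02 − √0.531)/0.00807
  = 11.400 × (1.7378 − 0.72870) / 0.00807 = 1425.5 s.

1430 s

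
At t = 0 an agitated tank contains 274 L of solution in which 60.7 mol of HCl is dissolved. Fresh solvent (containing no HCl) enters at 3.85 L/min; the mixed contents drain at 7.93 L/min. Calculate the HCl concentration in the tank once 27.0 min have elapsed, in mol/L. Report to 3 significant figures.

Total volume: dV/dt = Q_in − Q_out = -4.0800 L/min, so V(t) = 274 − 4.0800 t and V(27.0) = 163.84 L.
Species balance (pure solvent in): dm/dt = −Q_out · m/V(t).
Separate: dm/m = −Q_out dt/V(t) ⇒ ln(m/m₀) = −(Q_out/(Q_in−Q_out)) ln(V/V₀).
m = m₀ (V₀/V)^(Q_out/(Q_in−Q_out)) = 60.7 × (274/163.84)^(-1.9436) = 22.342 mol.
C = m/V = 22.342/163.84 = 0.13636 mol/L.

0.136 mol/L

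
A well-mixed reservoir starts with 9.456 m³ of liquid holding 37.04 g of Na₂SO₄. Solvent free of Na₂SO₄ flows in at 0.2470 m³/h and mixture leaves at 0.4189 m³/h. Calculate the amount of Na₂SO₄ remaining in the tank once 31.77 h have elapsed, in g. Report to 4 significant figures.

Total volume: dV/dt = Q_in − Q_out = -0.171900 m³/h, so V(t) = 9.456 − 0.171900 t and V(31.77) = 3.99474 m³.
No Na₂SO₄ enters, so dm/dt = −Q_out · (m/V).
Separate: dm/m = −Q_out dt/V(t) ⇒ ln(m/m₀) = −(Q_out/(Q_in−Q_out)) ln(V/V₀).
m = m₀ (V₀/V)^(Q_out/(Q_in−Q_out)) = 37.04 × (9.456/3.99474)^(-2.43688) = 4.53673 g.

4.537 g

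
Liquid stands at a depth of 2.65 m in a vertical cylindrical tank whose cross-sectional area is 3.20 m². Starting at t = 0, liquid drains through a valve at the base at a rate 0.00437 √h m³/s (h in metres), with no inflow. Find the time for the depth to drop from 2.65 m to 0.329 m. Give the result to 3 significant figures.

Mass balance (ρ constant): A dh/dt = −0.00437 √h.
∫ h^(−1/2) dh = −(0.00437/A) ∫ dt, giving 2√h = 2√h₀ − (0.00437/A) t.
t = 2A(√h₀ − √h)/0.00437 = 2·3.20·(√2.65 − √0.329)/0.00437
  = 6.4000 × (1.6279 − 0.57359) / 0.00437 = 1544.1 s.

1540 s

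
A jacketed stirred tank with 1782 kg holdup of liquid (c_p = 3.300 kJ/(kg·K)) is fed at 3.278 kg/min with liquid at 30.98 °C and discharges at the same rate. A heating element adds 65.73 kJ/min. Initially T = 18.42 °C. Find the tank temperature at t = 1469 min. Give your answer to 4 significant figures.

35.81 °C

Energy balance: M c_p dT/dt = ṁ c_p (T_in − T) + 65.73.
Rearrange: dT/dt = (T_ss − T)/τ with τ = M/ṁ = 543.624 min and T_ss = T_in + Q̇/(ṁ c_p) = 37.0563 °C.
T approaches T_ss exponentially: T(t) = T_ss + (T₀ − T_ss) e^(−t/τ).
T(1469) = 37.0563 + (-18.6363)·e^(−1469/543.624) = 37.0563 + (-18.6363)·0.0670555 = 35.8067 °C.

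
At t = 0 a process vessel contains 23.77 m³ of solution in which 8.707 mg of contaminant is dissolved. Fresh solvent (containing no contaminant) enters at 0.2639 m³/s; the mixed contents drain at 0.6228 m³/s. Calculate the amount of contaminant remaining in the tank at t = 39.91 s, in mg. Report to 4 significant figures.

Total volume: dV/dt = Q_in − Q_out = -0.358900 m³/s, so V(t) = 23.77 − 0.358900 t and V(39.91) = 9.44630 m³.
Solute balance: dm/dt = 0 − Q_out C = −Q_out m/V(t).
Separate: dm/m = −Q_out dt/V(t) ⇒ ln(m/m₀) = −(Q_out/(Q_in−Q_out)) ln(V/V₀).
m = m₀ (V₀/V)^(Q_out/(Q_in−Q_out)) = 8.707 × (23.77/9.44630)^(-1.73530) = 1.75556 mg.

1.756 mg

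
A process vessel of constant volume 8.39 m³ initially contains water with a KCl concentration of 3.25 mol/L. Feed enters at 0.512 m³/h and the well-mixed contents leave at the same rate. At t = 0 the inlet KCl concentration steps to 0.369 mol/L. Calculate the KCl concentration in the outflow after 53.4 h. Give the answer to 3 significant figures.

Transient balance on the dissolved component: V dC/dt = Q(C_in − C).
Rewrite as dC/dt + C/τ = C_in/τ, τ = V/Q = 16.387 h.
C approaches C_in exponentially: C(t) = C_in + (C₀ − C_in) e^(−t/τ).
C(53.4) = 0.369 + (3.25 − 0.369)·e^(−53.4/16.387) = 0.369 + (2.8810)·0.038437 = 0.47974 mol/L.

0.480 mol/L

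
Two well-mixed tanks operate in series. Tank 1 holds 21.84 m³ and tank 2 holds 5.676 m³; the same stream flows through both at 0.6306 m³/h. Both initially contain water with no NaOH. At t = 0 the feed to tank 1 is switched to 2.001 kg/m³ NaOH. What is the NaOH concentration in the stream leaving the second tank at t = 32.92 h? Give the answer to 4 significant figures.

Each tank obeys Vᵢ dCᵢ/dt = Q(Cᵢ₋₁ − Cᵢ), so τᵢ = Vᵢ/Q.
τ₁ = 21.84/0.6306 = 34.6337 h; τ₂ = 5.676/0.6306 = 9.00095 h.
Solving the cascade with C₁(0)=C₂(0)=0 gives C₂(t) = C_in[1 − (τ₁ e^(−t/τ₁) − τ₂ e^(−t/τ₂))/(τ₁ − τ₂)].
At t = 32.92: e^(−t/τ₁) = 0.386540, e^(−t/τ₂) = 0.0257997.
C₂ = 2.001·[1 − (34.6337·0.386540 − 9.00095·0.0257997)/(25.6327)] = 2.001·0.486786 = 0.974058 kg/m³.

0.9741 kg/m³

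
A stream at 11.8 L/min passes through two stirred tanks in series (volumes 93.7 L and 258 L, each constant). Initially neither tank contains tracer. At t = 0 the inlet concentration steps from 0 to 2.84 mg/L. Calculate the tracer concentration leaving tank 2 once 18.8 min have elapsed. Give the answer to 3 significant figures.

1.10 mg/L

Species balance on tank i: dCᵢ/dt = (Cᵢ₋₁ − Cᵢ)/τᵢ with τᵢ = Vᵢ/Q.
τ₁ = 93.7/11.8 = 7.9407 min; τ₂ = 258/11.8 = 21.864 min.
Tank 1: C₁ = C_in(1 − e^(−t/τ₁)). Tank 2 (τ₁ ≠ τ₂): C₂ = C_in[1 − (τ₁ e^(−t/τ₁) − τ₂ e^(−t/τ₂))/(τ₁ − τ₂)].
At t = 18.8: e^(−t/τ₁) = 0.093709, e^(−t/τ₂) = 0.42323.
C₂ = 2.84·[1 − (7.9407·0.093709 − 21.864·0.42323)/(-13.924)] = 2.84·0.38885 = 1.1043 mg/L.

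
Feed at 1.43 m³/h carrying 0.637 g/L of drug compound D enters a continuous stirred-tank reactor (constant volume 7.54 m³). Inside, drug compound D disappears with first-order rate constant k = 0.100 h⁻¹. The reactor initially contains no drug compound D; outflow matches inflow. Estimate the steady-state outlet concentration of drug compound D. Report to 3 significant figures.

0.417 g/L

V dC/dt = Q(C_in − C) − k V C.
Steady state (dC/dt = 0): C_ss = Q C_in/(Q + kV) = C_in/(1 + kV/Q).
C_ss = 1.43·0.637/(1.43 + 0.100·7.54) = 0.91091/2.1840 = 0.41708 g/L.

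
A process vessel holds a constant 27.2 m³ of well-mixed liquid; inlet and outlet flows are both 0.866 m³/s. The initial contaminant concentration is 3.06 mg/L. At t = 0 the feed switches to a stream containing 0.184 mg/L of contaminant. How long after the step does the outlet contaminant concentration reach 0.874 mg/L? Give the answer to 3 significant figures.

44.8 s

Species balance: V dC/dt = Q(C_in − C) ⇒ τ = V/Q = 31.409 s.
C(t) = C_in + (C₀ − C_in) e^(−t/τ). Set C = 0.874 and solve for t:
e^(−t/τ) = (C − C_in)/(C₀ − C_in) = (0.874 − 0.184)/(3.06 − 0.184) = 0.23992
t = −τ ln(…) = 31.409 × 1.4275 = 44.835 s.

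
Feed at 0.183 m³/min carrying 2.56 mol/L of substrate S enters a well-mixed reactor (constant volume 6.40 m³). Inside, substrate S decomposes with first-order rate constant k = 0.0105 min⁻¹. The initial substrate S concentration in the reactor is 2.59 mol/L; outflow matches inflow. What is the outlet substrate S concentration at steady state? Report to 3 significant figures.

V dC/dt = Q(C_in − C) − k V C.
Steady state (dC/dt = 0): C_ss = Q C_in/(Q + kV) = C_in/(1 + kV/Q).
C_ss = 0.183·2.56/(0.183 + 0.0105·6.40) = 0.46848/0.25020 = 1.8724 mol/L.

1.87 mol/L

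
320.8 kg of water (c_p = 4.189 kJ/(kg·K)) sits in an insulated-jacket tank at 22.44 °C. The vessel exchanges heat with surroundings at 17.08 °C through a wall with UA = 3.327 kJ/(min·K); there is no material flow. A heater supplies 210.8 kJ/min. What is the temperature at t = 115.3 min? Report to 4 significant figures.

36.84 °C

Lumped-capacitance energy balance: M c_p dT/dt = UA(T_amb − T) + Q̇.
dT/dt = (T_ss − T)/τ with T_ss = T_amb + Q̇/UA = 17.08 + 210.8/3.327 = 80.4404 °C, τ = M c_p/UA = 320.8·4.189/3.327 = 403.917 min.
Integrating: T(t) = T_ss + (T₀ − T_ss) e^(−t/τ).
T(115.3) = 80.4404 + (-58.0004)·0.751672 = 36.8431 °C.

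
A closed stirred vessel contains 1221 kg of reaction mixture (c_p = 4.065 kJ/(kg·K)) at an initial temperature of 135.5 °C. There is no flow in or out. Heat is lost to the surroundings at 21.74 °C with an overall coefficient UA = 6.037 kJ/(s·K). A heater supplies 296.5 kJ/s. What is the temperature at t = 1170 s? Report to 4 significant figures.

Lumped-capacitance energy balance: M c_p dT/dt = UA(T_amb − T) + Q̇.
dT/dt = (T_ss − T)/τ with T_ss = T_amb + Q̇/UA = 21.74 + 296.5/6.037 = 70.8538 °C, τ = M c_p/UA = 1221·4.065/6.037 = 822.158 s.
This is linear first-order; T(t) = T_ss + (T₀ − T_ss) e^(−t/τ).
T(1170) = 70.8538 + (64.6462)·0.240969 = 86.4316 °C.

86.43 °C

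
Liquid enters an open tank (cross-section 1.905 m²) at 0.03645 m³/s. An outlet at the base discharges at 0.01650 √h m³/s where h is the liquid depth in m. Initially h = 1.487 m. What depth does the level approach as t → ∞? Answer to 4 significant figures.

4.880 m

Level balance: A dh/dt = 0.03645 − 0.01650 √h. Setting dh/dt = 0:
Q_in = 0.01650 √h_ss ⇒ √h_ss = 0.03645/0.01650 = 2.20909.
h_ss = 2.20909² = 4.88008 m. (Since h₀ = 1.487 m < h_ss, the level will rise toward this value.)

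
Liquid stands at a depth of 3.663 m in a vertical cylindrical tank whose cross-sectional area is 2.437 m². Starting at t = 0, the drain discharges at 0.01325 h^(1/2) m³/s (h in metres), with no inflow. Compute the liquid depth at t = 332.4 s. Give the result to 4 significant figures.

1.021 m

Accumulation of liquid (constant cross-section A): A dh/dt = −0.01325 √h.
∫ h^(−1/2) dh = −(0.01325/A) ∫ dt, giving 2√h = 2√h₀ − (0.01325/A) t.
√h = √3.663 − 0.01325·332.4/(2·2.437) = 1.91390 − 0.903632 = 1.01027.
h = 1.01027² = 1.02064 m.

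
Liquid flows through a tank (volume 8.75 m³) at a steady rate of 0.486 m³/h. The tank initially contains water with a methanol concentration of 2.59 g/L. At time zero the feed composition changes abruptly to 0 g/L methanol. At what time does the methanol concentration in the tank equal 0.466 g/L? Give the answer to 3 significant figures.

Mass balance on the solute (V constant): V dC/dt = Q(C_in − C), so τ = V/Q = 18.004 h.
C(t) = C_in + (C₀ − C_in) e^(−t/τ). Set C = 0.466 and solve for t:
e^(−t/τ) = (C − C_in)/(C₀ − C_in) = (0.466 − 0)/(2.59 − 0) = 0.17992
t = −τ ln(…) = 18.004 × 1.7152 = 30.881 h.

30.9 h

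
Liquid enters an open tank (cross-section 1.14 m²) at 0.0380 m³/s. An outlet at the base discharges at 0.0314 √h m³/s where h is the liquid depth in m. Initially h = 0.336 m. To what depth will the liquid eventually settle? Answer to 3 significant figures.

Level balance: A dh/dt = 0.0380 − 0.0314 √h. Setting dh/dt = 0:
Q_in = 0.0314 √h_ss ⇒ √h_ss = 0.0380/0.0314 = 1.2102.
h_ss = 1.2102² = 1.4646 m. (Since h₀ = 0.336 m < h_ss, the level will rise toward this value.)

1.46 m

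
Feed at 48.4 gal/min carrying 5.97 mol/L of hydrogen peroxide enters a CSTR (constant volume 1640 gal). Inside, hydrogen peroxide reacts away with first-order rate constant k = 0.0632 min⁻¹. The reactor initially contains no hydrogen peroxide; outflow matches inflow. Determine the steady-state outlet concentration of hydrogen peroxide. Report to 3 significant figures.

1.90 mol/L

Accumulation = in − out − consumed: V dC/dt = Q C_in − Q C − k V C.
Steady state (dC/dt = 0): C_ss = Q C_in/(Q + kV) = C_in/(1 + kV/Q).
C_ss = 48.4·5.97/(48.4 + 0.0632·1640) = 288.95/152.05 = 1.9004 mol/L.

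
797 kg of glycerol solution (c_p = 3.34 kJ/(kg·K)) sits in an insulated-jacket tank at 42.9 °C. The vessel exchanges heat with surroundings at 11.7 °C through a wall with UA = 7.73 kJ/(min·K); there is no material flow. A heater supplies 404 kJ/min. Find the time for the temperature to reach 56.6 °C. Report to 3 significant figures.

362 min

M c_p dT/dt = −UA(T − T_amb) + Q̇.
τ = M c_p/UA = 344.37 min; T_ss = T_amb + Q̇/UA = 11.7 + 404/7.73 = 63.964 °C.
T(t) = T_ss + (T₀ − T_ss)e^(−t/τ); set T = 56.6:
t = −τ ln[(T − T_ss)/(T₀ − T_ss)] = −344.37 · ln(0.34960) = 361.92 min.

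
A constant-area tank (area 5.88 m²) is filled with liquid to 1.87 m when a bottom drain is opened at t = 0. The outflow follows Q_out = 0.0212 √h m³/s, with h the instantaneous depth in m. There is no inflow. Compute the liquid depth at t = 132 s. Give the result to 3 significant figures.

1.28 m

Mass balance (ρ constant): A dh/dt = −0.0212 √h.
Separate and integrate: 2(√h − √h₀) = −(0.0212/A) t.
√h = √1.87 − 0.0212·132/(2·5.88) = 1.3675 − 0.23796 = 1.1295.
h = 1.1295² = 1.2758 m.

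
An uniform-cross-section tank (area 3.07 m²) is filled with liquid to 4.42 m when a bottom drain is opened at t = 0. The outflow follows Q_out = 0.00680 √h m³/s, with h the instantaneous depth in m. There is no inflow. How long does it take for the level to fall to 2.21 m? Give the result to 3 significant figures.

Unsteady balance on liquid volume: A dh/dt = −0.00680 √h.
Separate and integrate: 2(√h − √h₀) = −(0.00680/A) t.
t = 2A(√h₀ − √h)/0.00680 = 2·3.07·(√4.42 − √2.21)/0.00680
  = 6.1400 × (2.1024 − 1.4866) / 0.00680 = 556.01 s.

556 s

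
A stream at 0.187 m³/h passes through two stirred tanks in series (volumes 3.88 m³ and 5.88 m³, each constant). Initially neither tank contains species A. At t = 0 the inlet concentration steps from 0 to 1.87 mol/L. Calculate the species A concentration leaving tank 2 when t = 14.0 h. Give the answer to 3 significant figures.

Each tank obeys Vᵢ dCᵢ/dt = Q(Cᵢ₋₁ − Cᵢ), so τᵢ = Vᵢ/Q.
τ₁ = 3.88/0.187 = 20.749 h; τ₂ = 5.88/0.187 = 31.444 h.
Tank 1: C₁ = C_in(1 − e^(−t/τ₁)). Tank 2 (τ₁ ≠ τ₂): C₂ = C_in[1 − (τ₁ e^(−t/τ₁) − τ₂ e^(−t/τ₂))/(τ₁ − τ₂)].
At t = 14.0: e^(−t/τ₁) = 0.50929, e^(−t/τ₂) = 0.64067.
C₂ = 1.87·[1 − (20.749·0.50929 − 31.444·0.64067)/(-10.695)] = 1.87·0.10444 = 0.19531 mol/L.

0.195 mol/L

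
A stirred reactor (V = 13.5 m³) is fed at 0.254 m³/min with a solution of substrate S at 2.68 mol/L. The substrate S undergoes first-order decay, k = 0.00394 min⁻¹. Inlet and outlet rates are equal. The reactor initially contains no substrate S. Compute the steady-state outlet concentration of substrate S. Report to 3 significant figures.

V dC/dt = Q(C_in − C) − k V C.
Steady state (dC/dt = 0): C_ss = Q C_in/(Q + kV) = C_in/(1 + kV/Q).
C_ss = 0.254·2.68/(0.254 + 0.00394·13.5) = 0.68072/0.30719 = 2.2160 mol/L.

2.22 mol/L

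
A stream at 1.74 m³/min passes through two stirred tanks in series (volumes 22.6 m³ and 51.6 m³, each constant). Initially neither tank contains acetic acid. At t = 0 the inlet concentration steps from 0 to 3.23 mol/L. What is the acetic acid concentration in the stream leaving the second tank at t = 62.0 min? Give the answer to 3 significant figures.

2.54 mol/L

Species balance on tank i: dCᵢ/dt = (Cᵢ₋₁ − Cᵢ)/τᵢ with τᵢ = Vᵢ/Q.
τ₁ = 22.6/1.74 = 12.989 min; τ₂ = 51.6/1.74 = 29.655 min.
Tank 1: C₁ = C_in(1 − e^(−t/τ₁)). Tank 2 (τ₁ ≠ τ₂): C₂ = C_in[1 − (τ₁ e^(−t/τ₁) − τ₂ e^(−t/τ₂))/(τ₁ − τ₂)].
At t = 62.0: e^(−t/τ₁) = 0.0084512, e^(−t/τ₂) = 0.12360.
C₂ = 3.23·[1 − (12.989·0.0084512 − 29.655·0.12360)/(-16.667)] = 3.23·0.78666 = 2.5409 mol/L.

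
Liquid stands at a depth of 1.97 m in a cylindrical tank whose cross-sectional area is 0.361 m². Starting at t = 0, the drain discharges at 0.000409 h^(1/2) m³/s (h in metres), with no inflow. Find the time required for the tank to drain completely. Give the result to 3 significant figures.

2480 s

With no inflow, A dh/dt = −0.000409 √h.
Separate and integrate: 2(√h − √h₀) = −(0.000409/A) t.
Set h = 0: 2√h₀ = (0.000409/A) t_empty ⇒ t_empty = 2A√h₀/0.000409.
t_empty = 2·0.361·√1.97/0.000409 = 0.72200·1.4036/0.000409 = 2477.7 s.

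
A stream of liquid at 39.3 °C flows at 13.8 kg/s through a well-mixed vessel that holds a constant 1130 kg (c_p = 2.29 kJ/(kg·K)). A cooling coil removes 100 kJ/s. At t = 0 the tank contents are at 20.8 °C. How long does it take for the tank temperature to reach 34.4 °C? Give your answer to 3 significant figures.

M c_p dT/dt = ṁ c_p (T_in − T) − Q̇.
τ = M/ṁ = 81.884 s; T_ss = T_in − Q̇/(ṁ c_p) = 36.136 °C.
T(t) = T_ss + (T₀ − T_ss) e^(−t/τ). Set T = 34.4:
e^(−t/τ) = (34.4 − 36.136)/(20.8 − 36.136) = 0.11318
t = −81.884 · ln(0.11318) = 178.41 s.

178 s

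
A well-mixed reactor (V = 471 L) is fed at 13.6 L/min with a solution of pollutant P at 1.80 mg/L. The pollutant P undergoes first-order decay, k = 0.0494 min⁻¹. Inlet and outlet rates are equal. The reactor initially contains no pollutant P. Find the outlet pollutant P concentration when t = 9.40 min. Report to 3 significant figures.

0.346 mg/L

Accumulation = in − out − consumed: V dC/dt = Q C_in − Q C − k V C.
This is linear with rate a = Q/V + k = 0.078275 min⁻¹.
C_ss = Q C_in/(Q + kV) = 0.66400 mg/L; C(t) = C_ss + (C₀ − C_ss) e^(−a t).
C(9.40) = 0.66400 + (-0.66400)·e^(−0.078275·9.40) = 0.66400 + (-0.66400)·0.47913 = 0.34586 mg/L.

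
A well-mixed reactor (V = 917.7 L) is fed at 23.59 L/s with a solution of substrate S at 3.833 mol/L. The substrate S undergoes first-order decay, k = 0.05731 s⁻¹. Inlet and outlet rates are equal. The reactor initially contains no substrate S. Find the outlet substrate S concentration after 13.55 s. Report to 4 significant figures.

0.8015 mol/L

Accumulation = in − out − consumed: V dC/dt = Q C_in − Q C − k V C.
This is linear with rate a = Q/V + k = 0.0830156 s⁻¹.
C_ss = Q C_in/(Q + kV) = 1.18688 mol/L; C(t) = C_ss + (C₀ − C_ss) e^(−a t).
C(13.55) = 1.18688 + (-1.18688)·e^(−0.0830156·13.55) = 1.18688 + (-1.18688)·0.324698 = 0.801502 mol/L.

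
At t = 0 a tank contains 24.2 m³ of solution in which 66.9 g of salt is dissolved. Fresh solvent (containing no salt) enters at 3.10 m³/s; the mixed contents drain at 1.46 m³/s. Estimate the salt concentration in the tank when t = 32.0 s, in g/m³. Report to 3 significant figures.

0.313 g/m³

Let m(t) be the amount of salt. Volume: V(t) = V₀ + (Q_in − Q_out) t = 24.2 + 1.6400 t; V(32.0) = 76.680 m³.
Species balance (pure solvent in): dm/dt = −Q_out · m/V(t).
dm/m = −Q_out dt/(V₀ + 1.6400 t); integrating gives ln(m/m₀) = −(Q_out/(Q_in−Q_out)) ln(V/V₀).
m = m₀ (V₀/V)^(Q_out/(Q_in−Q_out)) = 66.9 × (24.2/76.680)^(0.89024) = 23.963 g.
C = m/V = 23.963/76.680 = 0.31250 g/m³.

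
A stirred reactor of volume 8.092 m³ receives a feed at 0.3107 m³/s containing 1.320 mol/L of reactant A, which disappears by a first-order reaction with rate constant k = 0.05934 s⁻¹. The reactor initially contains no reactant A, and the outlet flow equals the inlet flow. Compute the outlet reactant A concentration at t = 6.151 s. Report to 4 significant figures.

Species balance: V dC/dt = Q C_in − Q C − k V C.
This is linear with rate a = Q/V + k = 0.0977359 s⁻¹.
C_ss = Q C_in/(Q + kV) = 0.518567 mol/L; C(t) = C_ss + (C₀ − C_ss) e^(−a t).
C(6.151) = 0.518567 + (-0.518567)·e^(−0.0977359·6.151) = 0.518567 + (-0.518567)·0.548168 = 0.234305 mol/L.

0.2343 mol/L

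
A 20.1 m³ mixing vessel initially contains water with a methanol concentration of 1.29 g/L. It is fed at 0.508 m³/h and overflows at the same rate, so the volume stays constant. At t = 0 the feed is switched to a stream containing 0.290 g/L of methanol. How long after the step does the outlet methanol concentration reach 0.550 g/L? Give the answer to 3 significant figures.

Species balance: V dC/dt = Q(C_in − C) ⇒ τ = V/Q = 39.567 h.
C(t) = C_in + (C₀ − C_in) e^(−t/τ). Set C = 0.550 and solve for t:
e^(−t/τ) = (C − C_in)/(C₀ − C_in) = (0.550 − 0.290)/(1.29 − 0.290) = 0.26000
t = −τ ln(…) = 39.567 × 1.3471 = 53.300 h.

53.3 h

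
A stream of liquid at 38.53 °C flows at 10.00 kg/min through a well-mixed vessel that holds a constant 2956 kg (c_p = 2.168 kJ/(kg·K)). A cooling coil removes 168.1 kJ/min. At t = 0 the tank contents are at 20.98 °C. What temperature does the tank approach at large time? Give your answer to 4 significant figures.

30.78 °C

Heat balance on the well-mixed liquid: M c_p dT/dt = ṁ c_p (T_in − T) − 168.1.
At steady state dT/dt = 0 ⇒ T_ss = T_in − Q̇/(ṁ c_p) = 38.53 − 168.1/(10.00·2.168) = 30.7763 °C.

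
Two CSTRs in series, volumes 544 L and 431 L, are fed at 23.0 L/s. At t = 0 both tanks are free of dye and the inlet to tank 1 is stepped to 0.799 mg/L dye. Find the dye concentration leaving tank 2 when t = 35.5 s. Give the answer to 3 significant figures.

0.400 mg/L

Time constants: τᵢ = Vᵢ/Q for each well-mixed tank.
τ₁ = 544/23.0 = 23.652 s; τ₂ = 431/23.0 = 18.739 s.
Tank 1: C₁ = C_in(1 − e^(−t/τ₁)). Tank 2 (τ₁ ≠ τ₂): C₂ = C_in[1 − (τ₁ e^(−t/τ₁) − τ₂ e^(−t/τ₂))/(τ₁ − τ₂)].
At t = 35.5: e^(−t/τ₁) = 0.22293, e^(−t/τ₂) = 0.15040.
C₂ = 0.799·[1 − (23.652·0.22293 − 18.739·0.15040)/(4.9130)] = 0.799·0.50047 = 0.39987 mg/L.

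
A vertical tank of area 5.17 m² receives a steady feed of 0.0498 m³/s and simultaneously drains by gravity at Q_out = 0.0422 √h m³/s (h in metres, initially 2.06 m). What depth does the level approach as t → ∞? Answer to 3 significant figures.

1.39 m

A dh/dt = Q_in − 0.0422 √h. Steady state requires inflow = outflow:
Q_in = 0.0422 √h_ss ⇒ √h_ss = 0.0498/0.0422 = 1.1801.
h_ss = 1.1801² = 1.3926 m. (Since h₀ = 2.06 m > h_ss, the level will fall toward this value.)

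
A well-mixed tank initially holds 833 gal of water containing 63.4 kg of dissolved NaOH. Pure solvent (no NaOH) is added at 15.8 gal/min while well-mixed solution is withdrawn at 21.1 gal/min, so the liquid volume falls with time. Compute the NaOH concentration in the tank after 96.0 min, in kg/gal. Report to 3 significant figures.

0.00457 kg/gal

Total volume: dV/dt = Q_in − Q_out = -5.3000 gal/min, so V(t) = 833 − 5.3000 t and V(96.0) = 324.20 gal.
Species balance (pure solvent in): dm/dt = −Q_out · m/V(t).
Separate: dm/m = −Q_out dt/V(t) ⇒ ln(m/m₀) = −(Q_out/(Q_in−Q_out)) ln(V/V₀).
m = m₀ (V₀/V)^(Q_out/(Q_in−Q_out)) = 63.4 × (833/324.20)^(-3.9811) = 1.4808 kg.
C = m/V = 1.4808/324.20 = 0.0045675 kg/gal.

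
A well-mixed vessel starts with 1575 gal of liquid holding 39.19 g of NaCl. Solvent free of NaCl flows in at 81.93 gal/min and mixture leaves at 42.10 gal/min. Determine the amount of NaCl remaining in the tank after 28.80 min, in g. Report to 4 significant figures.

21.98 g

Let m(t) be the amount of NaCl. Volume: V(t) = V₀ + (Q_in − Q_out) t = 1575 + 39.8300 t; V(28.80) = 2722.10 gal.
No NaCl enters, so dm/dt = −Q_out · (m/V).
dm/m = −Q_out dt/(V₀ + 39.8300 t); integrating gives ln(m/m₀) = −(Q_out/(Q_in−Q_out)) ln(V/V₀).
m = m₀ (V₀/V)^(Q_out/(Q_in−Q_out)) = 39.19 × (1575/2722.10)^(1.05699) = 21.9790 g.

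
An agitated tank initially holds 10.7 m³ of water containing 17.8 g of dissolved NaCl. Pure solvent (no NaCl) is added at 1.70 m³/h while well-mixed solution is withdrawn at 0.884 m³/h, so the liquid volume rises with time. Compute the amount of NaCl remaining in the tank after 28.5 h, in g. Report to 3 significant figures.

Total volume: dV/dt = Q_in − Q_out = 0.81600 m³/h, so V(t) = 10.7 + 0.81600 t and V(28.5) = 33.956 m³.
No NaCl enters, so dm/dt = −Q_out · (m/V).
dm/m = −Q_out dt/(V₀ + 0.81600 t); integrating gives ln(m/m₀) = −(Q_out/(Q_in−Q_out)) ln(V/V₀).
m = m₀ (V₀/V)^(Q_out/(Q_in−Q_out)) = 17.8 × (10.7/33.956)^(1.0833) = 5.0944 g.

5.09 g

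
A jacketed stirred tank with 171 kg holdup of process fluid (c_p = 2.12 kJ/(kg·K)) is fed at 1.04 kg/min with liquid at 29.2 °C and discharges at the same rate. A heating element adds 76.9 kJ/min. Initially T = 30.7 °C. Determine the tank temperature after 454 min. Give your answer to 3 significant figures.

62.0 °C

Unsteady energy balance on the tank contents: M c_p dT/dt = ṁ c_p (T_in − T) + 76.9.
Rearrange: dT/dt = (T_ss − T)/τ with τ = M/ṁ = 164.42 min and T_ss = T_in + Q̇/(ṁ c_p) = 64.078 °C.
This is linear first-order; T(t) = T_ss + (T₀ − T_ss) e^(−t/τ).
T(454) = 64.078 + (-33.378)·e^(−454/164.42) = 64.078 + (-33.378)·0.063218 = 61.968 °C.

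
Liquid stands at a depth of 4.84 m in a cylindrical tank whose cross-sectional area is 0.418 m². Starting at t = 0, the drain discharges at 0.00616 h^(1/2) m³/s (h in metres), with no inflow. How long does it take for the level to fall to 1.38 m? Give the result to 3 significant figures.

With no inflow, A dh/dt = −0.00616 √h.
This is separable: 2 d(√h)/dt = −0.00616/A, so √h = √h₀ − (0.00616/(2A)) t.
t = 2A(√h₀ − √h)/0.00616 = 2·0.418·(√4.84 − √1.38)/0.00616
  = 0.83600 × (2.2000 − 1.1747) / 0.00616 = 139.14 s.

139 s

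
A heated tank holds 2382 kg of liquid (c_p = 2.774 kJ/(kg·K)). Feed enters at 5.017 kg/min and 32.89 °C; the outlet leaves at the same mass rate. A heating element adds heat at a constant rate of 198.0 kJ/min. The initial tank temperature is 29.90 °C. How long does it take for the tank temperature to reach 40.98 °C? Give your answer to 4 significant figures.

Energy balance: M c_p dT/dt = ṁ c_p (T_in − T) + 198.0.
τ = M/ṁ = 474.786 min; T_ss = T_in + Q̇/(ṁ c_p) = 47.1170 °C.
T(t) = T_ss + (T₀ − T_ss) e^(−t/τ). Set T = 40.98:
e^(−t/τ) = (40.98 − 47.1170)/(29.90 − 47.1170) = 0.356452
t = −474.786 · ln(0.356452) = 489.768 min.

489.8 min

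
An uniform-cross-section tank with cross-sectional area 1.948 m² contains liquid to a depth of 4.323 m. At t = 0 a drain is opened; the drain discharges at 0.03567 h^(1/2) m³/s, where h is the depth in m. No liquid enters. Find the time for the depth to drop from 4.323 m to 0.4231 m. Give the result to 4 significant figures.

A dh/dt = −Q_out = −0.03567 √h.
Separate and integrate: 2(√h − √h₀) = −(0.03567/A) t.
t = 2A(√h₀ − √h)/0.03567 = 2·1.948·(√4.323 − √0.4231)/0.03567
  = 3.89600 × (2.07918 − 0.650461) / 0.03567 = 156.050 s.

156.0 s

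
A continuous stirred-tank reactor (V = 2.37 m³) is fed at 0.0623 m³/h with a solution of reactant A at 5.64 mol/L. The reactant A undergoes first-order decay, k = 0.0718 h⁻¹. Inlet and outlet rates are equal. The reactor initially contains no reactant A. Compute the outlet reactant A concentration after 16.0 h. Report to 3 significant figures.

Species balance: V dC/dt = Q C_in − Q C − k V C.
dC/dt = (Q/V) C_in − (Q/V + k) C; effective rate a = Q/V + k = 0.026287 + 0.0718 = 0.098087 h⁻¹.
C_ss = Q C_in/(Q + kV) = 1.5115 mol/L; C(t) = C_ss + (C₀ − C_ss) e^(−a t).
C(16.0) = 1.5115 + (-1.5115)·e^(−0.098087·16.0) = 1.5115 + (-1.5115)·0.20817 = 1.1968 mol/L.

1.20 mol/L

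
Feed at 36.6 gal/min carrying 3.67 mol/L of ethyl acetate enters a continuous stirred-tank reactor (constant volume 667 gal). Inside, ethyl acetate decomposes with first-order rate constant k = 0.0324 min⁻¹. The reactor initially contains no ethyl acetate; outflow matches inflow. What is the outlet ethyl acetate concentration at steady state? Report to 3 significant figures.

V dC/dt = Q(C_in − C) − k V C.
At steady state: 0 = Q C_in − (Q + kV) C_ss, so C_ss = Q C_in/(Q + kV).
C_ss = 36.6·3.67/(36.6 + 0.0324·667) = 134.32/58.211 = 2.3075 mol/L.

2.31 mol/L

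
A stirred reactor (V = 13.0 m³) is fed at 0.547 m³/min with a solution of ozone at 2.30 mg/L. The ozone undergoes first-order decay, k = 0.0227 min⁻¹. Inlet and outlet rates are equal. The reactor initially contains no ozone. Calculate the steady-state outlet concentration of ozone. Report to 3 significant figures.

1.49 mg/L

V dC/dt = Q(C_in − C) − k V C.
At steady state: 0 = Q C_in − (Q + kV) C_ss, so C_ss = Q C_in/(Q + kV).
C_ss = 0.547·2.30/(0.547 + 0.0227·13.0) = 1.2581/0.84210 = 1.4940 mg/L.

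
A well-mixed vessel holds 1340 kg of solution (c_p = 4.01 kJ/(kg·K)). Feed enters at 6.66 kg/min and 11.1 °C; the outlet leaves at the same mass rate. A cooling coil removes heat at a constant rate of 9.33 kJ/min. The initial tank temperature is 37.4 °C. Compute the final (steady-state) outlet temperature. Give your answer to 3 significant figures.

Energy balance: M c_p dT/dt = ṁ c_p (T_in − T) − 9.33.
At steady state dT/dt = 0 ⇒ T_ss = T_in − Q̇/(ṁ c_p) = 11.1 − 9.33/(6.66·4.01) = 10.751 °C.

10.8 °C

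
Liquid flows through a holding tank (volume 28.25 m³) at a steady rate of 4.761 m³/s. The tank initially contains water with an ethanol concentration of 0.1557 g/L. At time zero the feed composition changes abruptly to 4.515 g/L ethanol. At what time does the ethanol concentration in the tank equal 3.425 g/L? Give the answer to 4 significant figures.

8.225 s

Species balance: V dC/dt = Q(C_in − C) ⇒ τ = V/Q = 5.93363 s.
C(t) = C_in + (C₀ − C_in) e^(−t/τ). Set C = 3.425 and solve for t:
e^(−t/τ) = (C − C_in)/(C₀ − C_in) = (3.425 − 4.515)/(0.1557 − 4.515) = 0.250040
t = −τ ln(…) = 5.93363 × 1.38613 = 8.22480 s.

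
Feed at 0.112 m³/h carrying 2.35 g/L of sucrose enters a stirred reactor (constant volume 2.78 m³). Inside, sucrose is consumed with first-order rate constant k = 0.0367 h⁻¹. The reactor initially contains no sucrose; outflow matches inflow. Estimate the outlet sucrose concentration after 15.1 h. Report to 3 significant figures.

V dC/dt = Q(C_in − C) − k V C.
dC/dt = (Q/V) C_in − (Q/V + k) C; effective rate a = Q/V + k = 0.040288 + 0.0367 = 0.076988 h⁻¹.
C_ss = Q C_in/(Q + kV) = 1.2298 g/L; C(t) = C_ss + (C₀ − C_ss) e^(−a t).
C(15.1) = 1.2298 + (-1.2298)·e^(−0.076988·15.1) = 1.2298 + (-1.2298)·0.31270 = 0.84521 g/L.

0.845 g/L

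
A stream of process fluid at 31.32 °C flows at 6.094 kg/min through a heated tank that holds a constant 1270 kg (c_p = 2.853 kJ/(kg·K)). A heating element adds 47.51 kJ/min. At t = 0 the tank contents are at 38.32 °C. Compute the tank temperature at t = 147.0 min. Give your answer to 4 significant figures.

36.16 °C

First-law balance (no shaft work): M c_p dT/dt = ṁ c_p (T_in − T) + 47.51.
Rearrange: dT/dt = (T_ss − T)/τ with τ = M/ṁ = 208.402 min and T_ss = T_in + Q̇/(ṁ c_p) = 34.0526 °C.
T approaches T_ss exponentially: T(t) = T_ss + (T₀ − T_ss) e^(−t/τ).
T(147.0) = 34.0526 + (4.26737)·e^(−147.0/208.402) = 34.0526 + (4.26737)·0.493927 = 36.1604 °C.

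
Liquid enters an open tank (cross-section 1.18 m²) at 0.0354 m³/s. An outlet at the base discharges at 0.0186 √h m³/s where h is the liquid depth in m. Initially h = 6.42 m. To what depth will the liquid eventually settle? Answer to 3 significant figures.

Level balance: A dh/dt = 0.0354 − 0.0186 √h. Setting dh/dt = 0:
Q_in = 0.0186 √h_ss ⇒ √h_ss = 0.0354/0.0186 = 1.9032.
h_ss = 1.9032² = 3.6223 m. (Since h₀ = 6.42 m > h_ss, the level will fall toward this value.)

3.62 m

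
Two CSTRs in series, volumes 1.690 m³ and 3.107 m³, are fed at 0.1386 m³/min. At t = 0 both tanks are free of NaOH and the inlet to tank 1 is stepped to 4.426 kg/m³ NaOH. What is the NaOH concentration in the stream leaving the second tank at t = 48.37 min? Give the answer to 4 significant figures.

3.404 kg/m³

Species balance on tank i: dCᵢ/dt = (Cᵢ₋₁ − Cᵢ)/τᵢ with τᵢ = Vᵢ/Q.
τ₁ = 1.690/0.1386 = 12.1934 min; τ₂ = 3.107/0.1386 = 22.4170 min.
Solving the cascade with C₁(0)=C₂(0)=0 gives C₂(t) = C_in[1 − (τ₁ e^(−t/τ₁) − τ₂ e^(−t/τ₂))/(τ₁ − τ₂)].
At t = 48.37: e^(−t/τ₁) = 0.0189318, e^(−t/τ₂) = 0.115587.
C₂ = 4.426·[1 − (12.1934·0.0189318 − 22.4170·0.115587)/(-10.2237)] = 4.426·0.769137 = 3.40420 kg/m³.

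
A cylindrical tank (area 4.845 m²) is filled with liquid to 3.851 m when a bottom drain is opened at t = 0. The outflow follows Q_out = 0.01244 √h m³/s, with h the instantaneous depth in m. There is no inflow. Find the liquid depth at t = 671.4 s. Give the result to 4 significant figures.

A dh/dt = −Q_out = −0.01244 √h.
∫ h^(−1/2) dh = −(0.01244/A) ∫ dt, giving 2√h = 2√h₀ − (0.01244/A) t.
√h = √3.851 − 0.01244·671.4/(2·4.845) = 1.96240 − 0.861942 = 1.10045.
h = 1.10045² = 1.21100 m.

1.211 m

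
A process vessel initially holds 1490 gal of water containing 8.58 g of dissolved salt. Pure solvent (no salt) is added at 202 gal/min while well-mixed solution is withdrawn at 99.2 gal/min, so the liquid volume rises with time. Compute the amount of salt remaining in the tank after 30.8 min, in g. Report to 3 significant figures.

Let m(t) be the amount of salt. Volume: V(t) = V₀ + (Q_in − Q_out) t = 1490 + 102.80 t; V(30.8) = 4656.2 gal.
Solute balance: dm/dt = 0 − Q_out C = −Q_out m/V(t).
Separate: dm/m = −Q_out dt/V(t) ⇒ ln(m/m₀) = −(Q_out/(Q_in−Q_out)) ln(V/V₀).
m = m₀ (V₀/V)^(Q_out/(Q_in−Q_out)) = 8.58 × (1490/4656.2)^(0.96498) = 2.8574 g.

2.86 g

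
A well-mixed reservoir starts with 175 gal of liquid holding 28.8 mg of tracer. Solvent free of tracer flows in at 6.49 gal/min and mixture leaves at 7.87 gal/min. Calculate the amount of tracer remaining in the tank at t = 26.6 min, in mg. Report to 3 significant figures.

7.52 mg

Total volume: dV/dt = Q_in − Q_out = -1.3800 gal/min, so V(t) = 175 − 1.3800 t and V(26.6) = 138.29 gal.
Species balance (pure solvent in): dm/dt = −Q_out · m/V(t).
Separate: dm/m = −Q_out dt/V(t) ⇒ ln(m/m₀) = −(Q_out/(Q_in−Q_out)) ln(V/V₀).
m = m₀ (V₀/V)^(Q_out/(Q_in−Q_out)) = 28.8 × (175/138.29)^(-5.7029) = 7.5218 mg.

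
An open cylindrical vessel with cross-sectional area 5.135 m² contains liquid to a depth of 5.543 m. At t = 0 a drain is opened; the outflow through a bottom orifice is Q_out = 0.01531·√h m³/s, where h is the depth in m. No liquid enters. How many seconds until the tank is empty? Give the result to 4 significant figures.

1579 s

With no inflow, A dh/dt = −0.01531 √h.
This is separable: 2 d(√h)/dt = −0.01531/A, so √h = √h₀ − (0.01531/(2A)) t.
Tank is empty when √h = 0: t_empty = 2A√h₀/0.01531.
t_empty = 2·5.135·√5.543/0.01531 = 10.2700·2.35436/0.01531 = 1579.31 s.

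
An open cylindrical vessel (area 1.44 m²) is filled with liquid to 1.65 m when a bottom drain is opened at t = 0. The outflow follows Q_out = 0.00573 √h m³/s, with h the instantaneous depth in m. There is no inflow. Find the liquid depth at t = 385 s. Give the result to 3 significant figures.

0.269 m

With no inflow, A dh/dt = −0.00573 √h.
∫ h^(−1/2) dh = −(0.00573/A) ∫ dt, giving 2√h = 2√h₀ − (0.00573/A) t.
√h = √1.65 − 0.00573·385/(2·1.44) = 1.2845 − 0.76599 = 0.51853.
h = 0.51853² = 0.26888 m.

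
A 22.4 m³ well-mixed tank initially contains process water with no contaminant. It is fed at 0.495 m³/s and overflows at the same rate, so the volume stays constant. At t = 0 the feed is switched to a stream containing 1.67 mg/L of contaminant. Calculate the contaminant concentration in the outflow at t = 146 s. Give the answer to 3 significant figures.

1.60 mg/L

Unsteady species balance (constant V, well mixed): V dC/dt = Q(C_in − C).
Time constant τ = V/Q = 22.4/0.495 = 45.253 s.
Integrating: C(t) = C_in + (C₀ − C_in) e^(−t/τ).
C(146) = 1.67 + (0 − 1.67)·e^(−146/45.253) = 1.67 + (-1.6700)·0.039703 = 1.6037 mg/L.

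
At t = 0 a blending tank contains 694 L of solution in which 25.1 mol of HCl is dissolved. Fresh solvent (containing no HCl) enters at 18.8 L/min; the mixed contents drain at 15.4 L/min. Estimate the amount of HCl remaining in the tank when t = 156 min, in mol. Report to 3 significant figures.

1.92 mol

Let m(t) be the amount of HCl. Volume: V(t) = V₀ + (Q_in − Q_out) t = 694 + 3.4000 t; V(156) = 1224.4 L.
No HCl enters, so dm/dt = −Q_out · (m/V).
dm/m = −Q_out dt/(V₀ + 3.4000 t); integrating gives ln(m/m₀) = −(Q_out/(Q_in−Q_out)) ln(V/V₀).
m = m₀ (V₀/V)^(Q_out/(Q_in−Q_out)) = 25.1 × (694/1224.4)^(4.5294) = 1.9182 mol.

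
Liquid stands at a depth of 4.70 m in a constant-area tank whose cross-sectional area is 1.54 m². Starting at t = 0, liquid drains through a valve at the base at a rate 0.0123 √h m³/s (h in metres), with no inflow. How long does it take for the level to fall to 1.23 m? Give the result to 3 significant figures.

Accumulation of liquid (constant cross-section A): A dh/dt = −0.0123 √h.
This is separable: 2 d(√h)/dt = −0.0123/A, so √h = √h₀ − (0.0123/(2A)) t.
t = 2A(√h₀ − √h)/0.0123 = 2·1.54·(√4.70 − √1.23)/0.0123
  = 3.0800 × (2.1679 − 1.1091) / 0.0123 = 265.15 s.

265 s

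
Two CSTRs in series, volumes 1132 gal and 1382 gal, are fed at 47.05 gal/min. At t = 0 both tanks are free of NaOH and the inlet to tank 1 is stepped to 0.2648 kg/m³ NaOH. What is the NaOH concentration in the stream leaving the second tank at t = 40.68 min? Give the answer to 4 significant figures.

Each tank obeys Vᵢ dCᵢ/dt = Q(Cᵢ₋₁ − Cᵢ), so τᵢ = Vᵢ/Q.
τ₁ = 1132/47.05 = 24.0595 min; τ₂ = 1382/47.05 = 29.3730 min.
Solving the cascade with C₁(0)=C₂(0)=0 gives C₂(t) = C_in[1 − (τ₁ e^(−t/τ₁) − τ₂ e^(−t/τ₂))/(τ₁ − τ₂)].
At t = 40.68: e^(−t/τ₁) = 0.184371, e^(−t/τ₂) = 0.250338.
C₂ = 0.2648·[1 − (24.0595·0.184371 − 29.3730·0.250338)/(-5.31350)] = 0.2648·0.450964 = 0.119415 kg/m³.

0.1194 kg/m³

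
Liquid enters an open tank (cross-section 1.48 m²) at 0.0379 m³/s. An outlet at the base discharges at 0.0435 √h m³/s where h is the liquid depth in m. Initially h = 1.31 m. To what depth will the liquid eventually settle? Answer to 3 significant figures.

0.759 m

Level balance: A dh/dt = 0.0379 − 0.0435 √h. Setting dh/dt = 0:
Q_in = 0.0435 √h_ss ⇒ √h_ss = 0.0379/0.0435 = 0.87126.
h_ss = 0.87126² = 0.75910 m. (Since h₀ = 1.31 m > h_ss, the level will fall toward this value.)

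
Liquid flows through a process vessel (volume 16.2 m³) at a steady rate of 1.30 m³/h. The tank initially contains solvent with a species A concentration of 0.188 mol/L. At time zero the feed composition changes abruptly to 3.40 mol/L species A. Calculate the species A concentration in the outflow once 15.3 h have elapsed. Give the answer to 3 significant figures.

Species balance on the tank: V dC/dt = Q(C_in − C).
Time constant τ = V/Q = 16.2/1.30 = 12.462 h.
This is linear first-order; C(t) = C_in + (C₀ − C_in) e^(−t/τ).
C(15.3) = 3.40 + (0.188 − 3.40)·e^(−15.3/12.462) = 3.40 + (-3.2120)·0.29294 = 2.4591 mol/L.

2.46 mol/L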